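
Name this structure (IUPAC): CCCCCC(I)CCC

The parent chain contains 9 carbons (nonane).
Number the chain so that the substituent locant set {4} is lower than {6} at the first point of difference.
With this numbering: an iodo group at C-4.
Assembling the pieces gives 4-iodononane.

4-iodononane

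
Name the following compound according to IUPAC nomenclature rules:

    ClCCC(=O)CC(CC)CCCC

The longest carbon chain that includes the carbonyl has 9 carbons, so the parent hydride is nonane.
The highest-priority functional group is a ketone (C=O on an internal carbon), so the name ends in -one.
Choose the numbering such that numbering from this end puts the carbonyl group at C-3 rather than C-7.
With this numbering: the carbonyl at C-3; a chloro group at C-1; an ethyl group at C-5.
The substituents are ordered alphabetically, ignoring any di-/tri- multipliers.
Putting it together: 1-chloro-5-ethylnonan-3-one.

1-chloro-5-ethylnonan-3-one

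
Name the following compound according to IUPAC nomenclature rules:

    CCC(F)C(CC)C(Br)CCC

The parent chain contains 8 carbons (octane).
Number the chain so that the substituent locant set {3,4,5} is lower than {4,5,6} at the first point of difference.
This places a bromo group at C-5; an ethyl group at C-4; a fluoro group at C-3.
Substituent prefixes are cited in alphabetical order (multiplying prefixes like di-/tri- are ignored for ordering).
The name is 5-bromo-4-ethyl-3-fluorooctane.

5-bromo-4-ethyl-3-fluorooctane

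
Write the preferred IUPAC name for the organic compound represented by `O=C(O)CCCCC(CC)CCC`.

6-ethylnonanoic acid

The longest carbon chain that includes the –COOH group has 9 carbons, so the parent hydride is nonane.
The principal characteristic group is a carboxylic acid (terminal –COOH), named with the suffix -oic acid.
Choose the numbering such that the carboxylic acid carbon is C-1 by definition.
With this numbering: an ethyl group at C-6.
Putting it together: 6-ethylnonanoic acid.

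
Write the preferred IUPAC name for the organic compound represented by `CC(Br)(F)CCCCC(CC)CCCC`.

2-bromo-7-ethyl-2-fluoroundecane

The longest carbon chain is 11 atoms: the parent is undecane.
Choose the numbering such that the substituent locant set {2,2,7} is lower than {5,10,10} at the first point of difference.
This places a bromo group at C-2; an ethyl group at C-7; a fluoro group at C-2.
The substituents are ordered alphabetically, ignoring any di-/tri- multipliers.
The name is 2-bromo-7-ethyl-2-fluoroundecane.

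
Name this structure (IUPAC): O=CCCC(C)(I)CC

The longest carbon chain that includes the –CHO group has 6 carbons, so the parent hydride is hexane.
The highest-priority functional group is an aldehyde (terminal –CHO), so the name ends in -al.
Choose the numbering such that the aldehyde carbon is C-1 by definition.
With this numbering: an iodo group at C-4; a methyl group at C-4.
Prefixes are listed alphabetically: iodo, methyl.
The name is 4-iodo-4-methylhexanal.

4-iodo-4-methylhexanal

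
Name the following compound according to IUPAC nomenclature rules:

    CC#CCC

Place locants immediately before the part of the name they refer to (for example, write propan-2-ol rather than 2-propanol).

pent-2-yne

The longest carbon chain that includes the multiple bond has 5 carbons, so the parent hydride is pentane.
There is one C≡C triple bond, indicated by the ending -yne.
Number the chain so that numbering from this end puts the triple bond at C-2 rather than C-3.
That gives the triple bond between C-2 and C-3.
The name is pent-2-yne.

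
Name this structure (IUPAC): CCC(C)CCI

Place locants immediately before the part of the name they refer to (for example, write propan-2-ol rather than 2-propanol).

The parent chain contains 5 carbons (pentane).
Number the chain so that the substituent locant set {1,3} is lower than {3,5} at the first point of difference.
With this numbering: an iodo group at C-1; a methyl group at C-3.
The substituents are ordered alphabetically, ignoring any di-/tri- multipliers.
Putting it together: 1-iodo-3-methylpentane.

1-iodo-3-methylpentane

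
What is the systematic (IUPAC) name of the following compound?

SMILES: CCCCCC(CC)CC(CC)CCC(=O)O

4,6-diethylundecanoic acid

The longest chain bearing the –COOH group is 11 carbons long (undecane).
The highest-priority functional group is a carboxylic acid (terminal –COOH), so the name ends in -oic acid.
The numbering direction is chosen so that the carboxylic acid carbon is C-1 by definition.
This places ethyl groups at C-4 and C-6.
Putting it together: 4,6-diethylundecanoic acid.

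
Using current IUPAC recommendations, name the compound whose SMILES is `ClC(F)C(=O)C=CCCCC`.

The longest chain bearing the carbonyl and the multiple bond is 8 carbons long (octane).
The principal characteristic group is a ketone (C=O on an internal carbon), named with the suffix -one.
There is one C=C double bond, indicated by the ending -ene.
Number the chain so that numbering from this end puts the carbonyl group at C-2 rather than C-7.
This places the carbonyl at C-2; the double bond between C-3 and C-4; a chloro group at C-1; a fluoro group at C-1.
Prefixes are listed alphabetically: chloro, fluoro.
Assembling the pieces gives 1-chloro-1-fluorooct-3-en-2-one.

1-chloro-1-fluorooct-3-en-2-one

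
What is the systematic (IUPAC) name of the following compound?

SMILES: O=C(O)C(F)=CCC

Counting along the main chain through the –COOH group and the multiple bond gives 5 carbons: the parent is pentane.
The highest-priority functional group is a carboxylic acid (terminal –COOH), so the name ends in -oic acid.
The chain contains a C=C double bond, so the unsaturation ending is -ene.
Choose the numbering such that the carboxylic acid carbon is C-1 by definition.
This places the double bond between C-2 and C-3; a fluoro group at C-2.
Assembling the pieces gives 2-fluoropent-2-enoic acid.

2-fluoropent-2-enoic acid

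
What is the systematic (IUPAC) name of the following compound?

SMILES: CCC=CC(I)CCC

5-iodooct-3-ene

The longest chain bearing the multiple bond is 8 carbons long (octane).
A C=C double bond in the chain gives the infix -ene-.
Choose the numbering such that numbering from this end puts the double bond at C-3 rather than C-5.
This places the double bond between C-3 and C-4; an iodo group at C-5.
Putting it together: 5-iodooct-3-ene.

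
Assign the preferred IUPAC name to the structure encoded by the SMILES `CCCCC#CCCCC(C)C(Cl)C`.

Counting along the main chain through the multiple bond gives 12 carbons: the parent is dodecane.
A C≡C triple bond in the chain gives the infix -yne-.
Choose the numbering such that numbering from this end puts the triple bond at C-5 rather than C-7.
This places the triple bond between C-5 and C-6; a chloro group at C-11; a methyl group at C-10.
The substituents are ordered alphabetically, ignoring any di-/tri- multipliers.
Putting it together: 11-chloro-10-methyldodec-5-yne.

11-chloro-10-methyldodec-5-yne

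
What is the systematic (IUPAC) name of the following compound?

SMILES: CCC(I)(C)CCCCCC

3-iodo-3-methylnonane

The parent chain contains 9 carbons (nonane).
Choose the numbering such that the substituent locant set {3,3} is lower than {7,7} at the first point of difference.
This places an iodo group at C-3; a methyl group at C-3.
Prefixes are listed alphabetically: iodo, methyl.
Putting it together: 3-iodo-3-methylnonane.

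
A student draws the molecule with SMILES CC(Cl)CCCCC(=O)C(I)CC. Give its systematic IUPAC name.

9-chloro-3-iododecan-4-one

The longest carbon chain that includes the carbonyl has 10 carbons, so the parent hydride is decane.
The highest-priority functional group is a ketone (C=O on an internal carbon), so the name ends in -one.
Choose the numbering such that numbering from this end puts the carbonyl group at C-4 rather than C-7.
This places the carbonyl at C-4; a chloro group at C-9; an iodo group at C-3.
The substituents are ordered alphabetically, ignoring any di-/tri- multipliers.
Assembling the pieces gives 9-chloro-3-iododecan-4-one.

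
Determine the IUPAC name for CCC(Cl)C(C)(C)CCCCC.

The longest continuous carbon chain has 9 atoms, so the parent hydride is nonane.
The numbering direction is chosen so that the substituent locant set {3,4,4} is lower than {6,6,7} at the first point of difference.
This places a chloro group at C-3; two methyl groups at C-4.
Prefixes are listed alphabetically: chloro, methyl.
Putting it together: 3-chloro-4,4-dimethylnonane.

3-chloro-4,4-dimethylnonane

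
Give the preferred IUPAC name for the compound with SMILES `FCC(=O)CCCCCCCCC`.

The longest carbon chain that includes the carbonyl has 11 carbons, so the parent hydride is undecane.
The highest-priority functional group is a ketone (C=O on an internal carbon), so the name ends in -one.
The numbering direction is chosen so that numbering from this end puts the carbonyl group at C-2 rather than C-10.
With this numbering: the carbonyl at C-2; a fluoro group at C-1.
Putting it together: 1-fluoroundecan-2-one.

1-fluoroundecan-2-one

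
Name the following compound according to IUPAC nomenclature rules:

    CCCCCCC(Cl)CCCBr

The parent chain contains 10 carbons (decane).
The numbering direction is chosen so that the substituent locant set {1,4} is lower than {7,10} at the first point of difference.
This places a bromo group at C-1; a chloro group at C-4.
The substituents are ordered alphabetically, ignoring any di-/tri- multipliers.
The name is 1-bromo-4-chlorodecane.

1-bromo-4-chlorodecane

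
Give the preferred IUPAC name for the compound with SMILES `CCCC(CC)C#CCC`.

Counting along the main chain through the multiple bond gives 8 carbons: the parent is octane.
A C≡C triple bond in the chain gives the infix -yne-.
The numbering direction is chosen so that numbering from this end puts the triple bond at C-3 rather than C-5.
That gives the triple bond between C-3 and C-4; an ethyl group at C-5.
Assembling the pieces gives 5-ethyloct-3-yne.

5-ethyloct-3-yne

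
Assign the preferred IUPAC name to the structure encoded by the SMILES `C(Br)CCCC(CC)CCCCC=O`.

Counting along the main chain through the –CHO group gives 10 carbons: the parent is decane.
The principal characteristic group is an aldehyde (terminal –CHO), named with the suffix -al.
The numbering direction is chosen so that the aldehyde carbon is C-1 by definition.
With this numbering: a bromo group at C-10; an ethyl group at C-6.
Substituent prefixes are cited in alphabetical order (multiplying prefixes like di-/tri- are ignored for ordering).
The name is 10-bromo-6-ethyldecanal.

10-bromo-6-ethyldecanal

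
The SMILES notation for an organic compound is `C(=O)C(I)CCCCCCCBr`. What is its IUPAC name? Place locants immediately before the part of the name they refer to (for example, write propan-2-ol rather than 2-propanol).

9-bromo-2-iodononanal

The longest chain bearing the –CHO group is 9 carbons long (nonane).
The highest-priority functional group is an aldehyde (terminal –CHO), so the name ends in -al.
The numbering direction is chosen so that the aldehyde carbon is C-1 by definition.
That gives a bromo group at C-9; an iodo group at C-2.
The substituents are ordered alphabetically, ignoring any di-/tri- multipliers.
Assembling the pieces gives 9-bromo-2-iodononanal.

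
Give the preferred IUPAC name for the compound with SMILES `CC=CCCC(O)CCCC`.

dec-8-en-5-ol

Counting along the main chain through the –OH group and the multiple bond gives 10 carbons: the parent is decane.
An alcohol (–OH) is the principal characteristic group, giving the suffix -ol.
A C=C double bond in the chain gives the infix -ene-.
Number the chain so that numbering from this end puts the hydroxyl group at C-5 rather than C-6.
With this numbering: the hydroxyl at C-5; the double bond between C-8 and C-9.
The name is dec-8-en-5-ol.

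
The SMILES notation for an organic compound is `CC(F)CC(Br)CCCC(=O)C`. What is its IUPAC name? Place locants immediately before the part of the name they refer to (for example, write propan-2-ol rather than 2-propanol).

The longest chain bearing the carbonyl is 9 carbons long (nonane).
A ketone (C=O on an internal carbon) is the principal characteristic group, giving the suffix -one.
Number the chain so that numbering from this end puts the carbonyl group at C-2 rather than C-8.
This places the carbonyl at C-2; a bromo group at C-6; a fluoro group at C-8.
The substituents are ordered alphabetically, ignoring any di-/tri- multipliers.
Putting it together: 6-bromo-8-fluorononan-2-one.

6-bromo-8-fluorononan-2-one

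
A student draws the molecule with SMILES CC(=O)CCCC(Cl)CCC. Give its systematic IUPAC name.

6-chlorononan-2-one

The longest carbon chain that includes the carbonyl has 9 carbons, so the parent hydride is nonane.
The principal characteristic group is a ketone (C=O on an internal carbon), named with the suffix -one.
Number the chain so that numbering from this end puts the carbonyl group at C-2 rather than C-8.
This places the carbonyl at C-2; a chloro group at C-6.
The name is 6-chlorononan-2-one.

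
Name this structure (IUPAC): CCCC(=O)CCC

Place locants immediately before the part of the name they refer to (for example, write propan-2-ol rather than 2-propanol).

The longest chain bearing the carbonyl is 7 carbons long (heptane).
The principal characteristic group is a ketone (C=O on an internal carbon), named with the suffix -one.
Both numbering directions give the same locant set; either may be used.
This places the carbonyl at C-4.
Putting it together: heptan-4-one.

heptan-4-one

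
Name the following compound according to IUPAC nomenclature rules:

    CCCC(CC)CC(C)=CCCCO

The longest carbon chain that includes the –OH group and the multiple bond has 10 carbons, so the parent hydride is decane.
An alcohol (–OH) is the principal characteristic group, giving the suffix -ol.
A C=C double bond in the chain gives the infix -ene-.
Choose the numbering such that numbering from this end puts the hydroxyl group at C-1 rather than C-10.
With this numbering: the hydroxyl at C-1; the double bond between C-4 and C-5; an ethyl group at C-7; a methyl group at C-5.
Substituent prefixes are cited in alphabetical order (multiplying prefixes like di-/tri- are ignored for ordering).
Putting it together: 7-ethyl-5-methyldec-4-en-1-ol.

7-ethyl-5-methyldec-4-en-1-ol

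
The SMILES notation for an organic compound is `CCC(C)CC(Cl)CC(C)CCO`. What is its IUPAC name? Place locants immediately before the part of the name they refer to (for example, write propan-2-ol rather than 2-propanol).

The longest chain bearing the –OH group is 9 carbons long (nonane).
The principal characteristic group is an alcohol (–OH), named with the suffix -ol.
The numbering direction is chosen so that numbering from this end puts the hydroxyl group at C-1 rather than C-9.
That gives the hydroxyl at C-1; a chloro group at C-5; methyl groups at C-3 and C-7.
The substituents are ordered alphabetically, ignoring any di-/tri- multipliers.
Putting it together: 5-chloro-3,7-dimethylnonan-1-ol.

5-chloro-3,7-dimethylnonan-1-ol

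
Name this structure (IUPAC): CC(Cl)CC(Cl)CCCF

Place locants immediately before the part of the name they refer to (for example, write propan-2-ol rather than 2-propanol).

The longest carbon chain is 7 atoms: the parent is heptane.
The numbering direction is chosen so that the substituent locant set {1,4,6} is lower than {2,4,7} at the first point of difference.
This places chloro groups at C-4 and C-6; a fluoro group at C-1.
The substituents are ordered alphabetically, ignoring any di-/tri- multipliers.
Assembling the pieces gives 4,6-dichloro-1-fluoroheptane.

4,6-dichloro-1-fluoroheptane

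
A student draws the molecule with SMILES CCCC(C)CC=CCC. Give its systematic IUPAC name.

6-methylnon-3-ene

The longest chain bearing the multiple bond is 9 carbons long (nonane).
The chain contains a C=C double bond, so the unsaturation ending is -ene.
Number the chain so that numbering from this end puts the double bond at C-3 rather than C-6.
This places the double bond between C-3 and C-4; a methyl group at C-6.
Putting it together: 6-methylnon-3-ene.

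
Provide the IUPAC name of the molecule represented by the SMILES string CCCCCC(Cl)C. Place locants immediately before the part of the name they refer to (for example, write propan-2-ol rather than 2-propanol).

2-chloroheptane

The longest continuous carbon chain has 7 atoms, so the parent hydride is heptane.
Choose the numbering such that the substituent locant set {2} is lower than {6} at the first point of difference.
With this numbering: a chloro group at C-2.
Putting it together: 2-chloroheptane.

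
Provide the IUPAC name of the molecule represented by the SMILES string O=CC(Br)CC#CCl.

2-bromo-5-chloropent-4-ynal

The longest chain bearing the –CHO group and the multiple bond is 5 carbons long (pentane).
An aldehyde (terminal –CHO) is the principal characteristic group, giving the suffix -al.
The chain contains a C≡C triple bond, so the unsaturation ending is -yne.
The numbering direction is chosen so that the aldehyde carbon is C-1 by definition.
That gives the triple bond between C-4 and C-5; a bromo group at C-2; a chloro group at C-5.
Prefixes are listed alphabetically: bromo, chloro.
Putting it together: 2-bromo-5-chloropent-4-ynal.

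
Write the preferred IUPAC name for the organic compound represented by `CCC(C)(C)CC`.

3,3-dimethylpentane

The longest continuous carbon chain has 5 atoms, so the parent hydride is pentane.
The molecule is symmetric, so either numbering direction gives the same locants.
This places two methyl groups at C-3.
Assembling the pieces gives 3,3-dimethylpentane.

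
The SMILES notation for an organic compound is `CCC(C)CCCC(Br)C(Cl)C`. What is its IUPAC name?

3-bromo-2-chloro-7-methylnonane

The longest carbon chain is 9 atoms: the parent is nonane.
The numbering direction is chosen so that the substituent locant set {2,3,7} is lower than {3,7,8} at the first point of difference.
That gives a bromo group at C-3; a chloro group at C-2; a methyl group at C-7.
Substituent prefixes are cited in alphabetical order (multiplying prefixes like di-/tri- are ignored for ordering).
Putting it together: 3-bromo-2-chloro-7-methylnonane.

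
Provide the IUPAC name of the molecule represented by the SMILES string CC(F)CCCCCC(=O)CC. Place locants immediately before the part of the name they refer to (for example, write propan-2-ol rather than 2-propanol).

The longest carbon chain that includes the carbonyl has 10 carbons, so the parent hydride is decane.
The highest-priority functional group is a ketone (C=O on an internal carbon), so the name ends in -one.
Choose the numbering such that numbering from this end puts the carbonyl group at C-3 rather than C-8.
This places the carbonyl at C-3; a fluoro group at C-9.
The name is 9-fluorodecan-3-one.

9-fluorodecan-3-one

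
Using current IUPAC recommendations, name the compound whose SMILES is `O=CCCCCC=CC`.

Counting along the main chain through the –CHO group and the multiple bond gives 8 carbons: the parent is octane.
The principal characteristic group is an aldehyde (terminal –CHO), named with the suffix -al.
The chain contains a C=C double bond, so the unsaturation ending is -ene.
The numbering direction is chosen so that the aldehyde carbon is C-1 by definition.
With this numbering: the double bond between C-6 and C-7.
The name is oct-6-enal.

oct-6-enal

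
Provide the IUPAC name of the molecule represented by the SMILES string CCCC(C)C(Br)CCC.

4-bromo-5-methyloctane

The longest carbon chain is 8 atoms: the parent is octane.
Number the chain so that the locant sets are identical either way, so the alphabetically earlier bromo substituent takes the lower locant (4 rather than 5).
With this numbering: a bromo group at C-4; a methyl group at C-5.
Substituent prefixes are cited in alphabetical order (multiplying prefixes like di-/tri- are ignored for ordering).
The name is 4-bromo-5-methyloctane.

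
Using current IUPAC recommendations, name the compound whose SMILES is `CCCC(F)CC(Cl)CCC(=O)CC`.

6-chloro-8-fluoroundecan-3-one

The longest chain bearing the carbonyl is 11 carbons long (undecane).
The highest-priority functional group is a ketone (C=O on an internal carbon), so the name ends in -one.
Choose the numbering such that numbering from this end puts the carbonyl group at C-3 rather than C-9.
That gives the carbonyl at C-3; a chloro group at C-6; a fluoro group at C-8.
Substituent prefixes are cited in alphabetical order (multiplying prefixes like di-/tri- are ignored for ordering).
Assembling the pieces gives 6-chloro-8-fluoroundecan-3-one.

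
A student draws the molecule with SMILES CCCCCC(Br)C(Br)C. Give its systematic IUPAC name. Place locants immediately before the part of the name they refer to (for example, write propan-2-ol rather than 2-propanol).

The longest continuous carbon chain has 8 atoms, so the parent hydride is octane.
Choose the numbering such that the substituent locant set {2,3} is lower than {6,7} at the first point of difference.
With this numbering: bromo groups at C-2 and C-3.
The name is 2,3-dibromooctane.

2,3-dibromooctane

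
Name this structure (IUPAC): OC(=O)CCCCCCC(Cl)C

8-chlorononanoic acid

The longest carbon chain that includes the –COOH group has 9 carbons, so the parent hydride is nonane.
The principal characteristic group is a carboxylic acid (terminal –COOH), named with the suffix -oic acid.
Choose the numbering such that the carboxylic acid carbon is C-1 by definition.
This places a chloro group at C-8.
Putting it together: 8-chlorononanoic acid.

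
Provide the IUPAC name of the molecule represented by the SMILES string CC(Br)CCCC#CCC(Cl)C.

The longest carbon chain that includes the multiple bond has 10 carbons, so the parent hydride is decane.
The chain contains a C≡C triple bond, so the unsaturation ending is -yne.
Choose the numbering such that numbering from this end puts the triple bond at C-4 rather than C-6.
This places the triple bond between C-4 and C-5; a bromo group at C-9; a chloro group at C-2.
Substituent prefixes are cited in alphabetical order (multiplying prefixes like di-/tri- are ignored for ordering).
The name is 9-bromo-2-chlorodec-4-yne.

9-bromo-2-chlorodec-4-yne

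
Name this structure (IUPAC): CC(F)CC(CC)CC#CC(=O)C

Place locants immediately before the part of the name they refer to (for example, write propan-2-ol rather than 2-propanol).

6-ethyl-8-fluoronon-3-yn-2-one

Counting along the main chain through the carbonyl and the multiple bond gives 9 carbons: the parent is nonane.
The principal characteristic group is a ketone (C=O on an internal carbon), named with the suffix -one.
A C≡C triple bond in the chain gives the infix -yne-.
Choose the numbering such that numbering from this end puts the carbonyl group at C-2 rather than C-8.
With this numbering: the carbonyl at C-2; the triple bond between C-3 and C-4; an ethyl group at C-6; a fluoro group at C-8.
The substituents are ordered alphabetically, ignoring any di-/tri- multipliers.
Assembling the pieces gives 6-ethyl-8-fluoronon-3-yn-2-one.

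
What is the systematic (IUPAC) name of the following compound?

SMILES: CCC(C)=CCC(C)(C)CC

The longest chain bearing the multiple bond is 8 carbons long (octane).
There is one C=C double bond, indicated by the ending -ene.
Choose the numbering such that numbering from this end puts the double bond at C-3 rather than C-5.
With this numbering: the double bond between C-3 and C-4; methyl groups at C-3 and C-6 (×2).
Putting it together: 3,6,6-trimethyloct-3-ene.

3,6,6-trimethyloct-3-ene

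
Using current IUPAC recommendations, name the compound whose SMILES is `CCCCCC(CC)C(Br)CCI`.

3-bromo-4-ethyl-1-iodononane

The longest continuous carbon chain has 9 atoms, so the parent hydride is nonane.
The numbering direction is chosen so that the substituent locant set {1,3,4} is lower than {6,7,9} at the first point of difference.
This places a bromo group at C-3; an ethyl group at C-4; an iodo group at C-1.
The substituents are ordered alphabetically, ignoring any di-/tri- multipliers.
Assembling the pieces gives 3-bromo-4-ethyl-1-iodononane.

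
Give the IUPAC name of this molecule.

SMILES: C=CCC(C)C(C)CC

The longest chain bearing the multiple bond is 7 carbons long (heptane).
There is one C=C double bond, indicated by the ending -ene.
Choose the numbering such that numbering from this end puts the double bond at C-1 rather than C-6.
That gives the double bond between C-1 and C-2; methyl groups at C-4 and C-5.
Assembling the pieces gives 4,5-dimethylhept-1-ene.

4,5-dimethylhept-1-ene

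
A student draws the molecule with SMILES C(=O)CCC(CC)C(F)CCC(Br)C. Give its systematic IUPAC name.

The longest chain bearing the –CHO group is 9 carbons long (nonane).
The principal characteristic group is an aldehyde (terminal –CHO), named with the suffix -al.
Number the chain so that the aldehyde carbon is C-1 by definition.
With this numbering: a bromo group at C-8; an ethyl group at C-4; a fluoro group at C-5.
Prefixes are listed alphabetically: bromo, ethyl, fluoro.
Assembling the pieces gives 8-bromo-4-ethyl-5-fluorononanal.

8-bromo-4-ethyl-5-fluorononanal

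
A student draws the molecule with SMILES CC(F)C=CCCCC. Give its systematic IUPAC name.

2-fluorooct-3-ene

The longest chain bearing the multiple bond is 8 carbons long (octane).
A C=C double bond in the chain gives the infix -ene-.
Number the chain so that numbering from this end puts the double bond at C-3 rather than C-5.
With this numbering: the double bond between C-3 and C-4; a fluoro group at C-2.
Putting it together: 2-fluorooct-3-ene.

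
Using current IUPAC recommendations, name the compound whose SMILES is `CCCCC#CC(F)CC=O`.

The longest carbon chain that includes the –CHO group and the multiple bond has 9 carbons, so the parent hydride is nonane.
The highest-priority functional group is an aldehyde (terminal –CHO), so the name ends in -al.
There is one C≡C triple bond, indicated by the ending -yne.
Choose the numbering such that the aldehyde carbon is C-1 by definition.
With this numbering: the triple bond between C-4 and C-5; a fluoro group at C-3.
The name is 3-fluoronon-4-ynal.

3-fluoronon-4-ynal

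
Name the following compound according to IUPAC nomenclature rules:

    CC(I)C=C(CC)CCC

4-ethyl-2-iodohept-3-ene

The longest carbon chain that includes the multiple bond has 7 carbons, so the parent hydride is heptane.
The chain contains a C=C double bond, so the unsaturation ending is -ene.
Number the chain so that numbering from this end puts the double bond at C-3 rather than C-4.
That gives the double bond between C-3 and C-4; an ethyl group at C-4; an iodo group at C-2.
Prefixes are listed alphabetically: ethyl, iodo.
The name is 4-ethyl-2-iodohept-3-ene.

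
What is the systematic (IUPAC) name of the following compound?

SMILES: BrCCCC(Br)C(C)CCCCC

1,4-dibromo-5-methyldecane

The longest carbon chain is 10 atoms: the parent is decane.
The numbering direction is chosen so that the substituent locant set {1,4,5} is lower than {6,7,10} at the first point of difference.
This places bromo groups at C-1 and C-4; a methyl group at C-5.
The substituents are ordered alphabetically, ignoring any di-/tri- multipliers.
The name is 1,4-dibromo-5-methyldecane.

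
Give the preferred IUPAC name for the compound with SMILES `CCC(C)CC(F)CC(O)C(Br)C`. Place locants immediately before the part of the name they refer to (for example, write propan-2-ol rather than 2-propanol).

2-bromo-5-fluoro-7-methylnonan-3-ol

The longest carbon chain that includes the –OH group has 9 carbons, so the parent hydride is nonane.
The highest-priority functional group is an alcohol (–OH), so the name ends in -ol.
Number the chain so that numbering from this end puts the hydroxyl group at C-3 rather than C-7.
With this numbering: the hydroxyl at C-3; a bromo group at C-2; a fluoro group at C-5; a methyl group at C-7.
Prefixes are listed alphabetically: bromo, fluoro, methyl.
Assembling the pieces gives 2-bromo-5-fluoro-7-methylnonan-3-ol.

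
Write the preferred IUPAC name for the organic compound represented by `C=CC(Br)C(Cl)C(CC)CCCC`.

3-bromo-4-chloro-5-ethylnon-1-ene

The longest chain bearing the multiple bond is 9 carbons long (nonane).
The chain contains a C=C double bond, so the unsaturation ending is -ene.
The numbering direction is chosen so that numbering from this end puts the double bond at C-1 rather than C-8.
This places the double bond between C-1 and C-2; a bromo group at C-3; a chloro group at C-4; an ethyl group at C-5.
Substituent prefixes are cited in alphabetical order (multiplying prefixes like di-/tri- are ignored for ordering).
Putting it together: 3-bromo-4-chloro-5-ethylnon-1-ene.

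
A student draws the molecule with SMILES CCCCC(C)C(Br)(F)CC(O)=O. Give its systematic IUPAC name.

The longest chain bearing the –COOH group is 8 carbons long (octane).
A carboxylic acid (terminal –COOH) is the principal characteristic group, giving the suffix -oic acid.
The numbering direction is chosen so that the carboxylic acid carbon is C-1 by definition.
This places a bromo group at C-3; a fluoro group at C-3; a methyl group at C-4.
Prefixes are listed alphabetically: bromo, fluoro, methyl.
Putting it together: 3-bromo-3-fluoro-4-methyloctanoic acid.

3-bromo-3-fluoro-4-methyloctanoic acid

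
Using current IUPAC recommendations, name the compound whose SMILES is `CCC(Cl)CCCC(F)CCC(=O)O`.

8-chloro-4-fluorodecanoic acid

Counting along the main chain through the –COOH group gives 10 carbons: the parent is decane.
A carboxylic acid (terminal –COOH) is the principal characteristic group, giving the suffix -oic acid.
Number the chain so that the carboxylic acid carbon is C-1 by definition.
That gives a chloro group at C-8; a fluoro group at C-4.
Substituent prefixes are cited in alphabetical order (multiplying prefixes like di-/tri- are ignored for ordering).
Putting it together: 8-chloro-4-fluorodecanoic acid.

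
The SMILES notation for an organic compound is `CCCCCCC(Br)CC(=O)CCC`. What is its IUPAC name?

6-bromododecan-4-one

The longest chain bearing the carbonyl is 12 carbons long (dodecane).
The highest-priority functional group is a ketone (C=O on an internal carbon), so the name ends in -one.
Choose the numbering such that numbering from this end puts the carbonyl group at C-4 rather than C-9.
With this numbering: the carbonyl at C-4; a bromo group at C-6.
The name is 6-bromododecan-4-one.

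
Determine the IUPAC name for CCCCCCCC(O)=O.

octanoic acid

Counting along the main chain through the –COOH group gives 8 carbons: the parent is octane.
The principal characteristic group is a carboxylic acid (terminal –COOH), named with the suffix -oic acid.
Number the chain so that the carboxylic acid carbon is C-1 by definition.
The name is octanoic acid.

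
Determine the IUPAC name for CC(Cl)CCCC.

The longest continuous carbon chain has 6 atoms, so the parent hydride is hexane.
Number the chain so that the substituent locant set {2} is lower than {5} at the first point of difference.
With this numbering: a chloro group at C-2.
Putting it together: 2-chlorohexane.

2-chlorohexane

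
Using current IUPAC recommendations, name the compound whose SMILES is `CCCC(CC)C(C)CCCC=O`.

The longest carbon chain that includes the –CHO group has 9 carbons, so the parent hydride is nonane.
The principal characteristic group is an aldehyde (terminal –CHO), named with the suffix -al.
The numbering direction is chosen so that the aldehyde carbon is C-1 by definition.
With this numbering: an ethyl group at C-6; a methyl group at C-5.
Prefixes are listed alphabetically: ethyl, methyl.
The name is 6-ethyl-5-methylnonanal.

6-ethyl-5-methylnonanal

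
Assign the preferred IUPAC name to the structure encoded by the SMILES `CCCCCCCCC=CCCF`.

1-fluorododec-3-ene

Counting along the main chain through the multiple bond gives 12 carbons: the parent is dodecane.
The chain contains a C=C double bond, so the unsaturation ending is -ene.
The numbering direction is chosen so that numbering from this end puts the double bond at C-3 rather than C-9.
This places the double bond between C-3 and C-4; a fluoro group at C-1.
Assembling the pieces gives 1-fluorododec-3-ene.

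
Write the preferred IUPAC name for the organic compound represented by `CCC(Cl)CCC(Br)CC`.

3-bromo-6-chlorooctane

The longest continuous carbon chain has 8 atoms, so the parent hydride is octane.
Number the chain so that the locant sets are identical either way, so the alphabetically earlier bromo substituent takes the lower locant (3 rather than 6).
That gives a bromo group at C-3; a chloro group at C-6.
The substituents are ordered alphabetically, ignoring any di-/tri- multipliers.
Assembling the pieces gives 3-bromo-6-chlorooctane.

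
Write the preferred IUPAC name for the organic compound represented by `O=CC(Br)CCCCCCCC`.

Counting along the main chain through the –CHO group gives 10 carbons: the parent is decane.
An aldehyde (terminal –CHO) is the principal characteristic group, giving the suffix -al.
Choose the numbering such that the aldehyde carbon is C-1 by definition.
With this numbering: a bromo group at C-2.
The name is 2-bromodecanal.

2-bromodecanal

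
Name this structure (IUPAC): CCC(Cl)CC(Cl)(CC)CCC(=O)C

5,7-dichloro-5-ethylnonan-2-one

The longest chain bearing the carbonyl is 9 carbons long (nonane).
A ketone (C=O on an internal carbon) is the principal characteristic group, giving the suffix -one.
Number the chain so that numbering from this end puts the carbonyl group at C-2 rather than C-8.
This places the carbonyl at C-2; chloro groups at C-5 and C-7; an ethyl group at C-5.
The substituents are ordered alphabetically, ignoring any di-/tri- multipliers.
The name is 5,7-dichloro-5-ethylnonan-2-one.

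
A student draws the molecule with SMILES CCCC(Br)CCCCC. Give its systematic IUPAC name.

4-bromononane

The parent chain contains 9 carbons (nonane).
The numbering direction is chosen so that the substituent locant set {4} is lower than {6} at the first point of difference.
With this numbering: a bromo group at C-4.
Putting it together: 4-bromononane.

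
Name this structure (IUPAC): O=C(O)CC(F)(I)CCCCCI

The longest carbon chain that includes the –COOH group has 8 carbons, so the parent hydride is octane.
The highest-priority functional group is a carboxylic acid (terminal –COOH), so the name ends in -oic acid.
Choose the numbering such that the carboxylic acid carbon is C-1 by definition.
That gives a fluoro group at C-3; iodo groups at C-3 and C-8.
Substituent prefixes are cited in alphabetical order (multiplying prefixes like di-/tri- are ignored for ordering).
Putting it together: 3-fluoro-3,8-diiodooctanoic acid.

3-fluoro-3,8-diiodooctanoic acid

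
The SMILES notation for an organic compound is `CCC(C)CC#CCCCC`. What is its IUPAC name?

3-methyldec-5-yne

The longest carbon chain that includes the multiple bond has 10 carbons, so the parent hydride is decane.
The chain contains a C≡C triple bond, so the unsaturation ending is -yne.
The numbering direction is chosen so that the substituent locant set {3} is lower than {8} at the first point of difference.
This places the triple bond between C-5 and C-6; a methyl group at C-3.
Putting it together: 3-methyldec-5-yne.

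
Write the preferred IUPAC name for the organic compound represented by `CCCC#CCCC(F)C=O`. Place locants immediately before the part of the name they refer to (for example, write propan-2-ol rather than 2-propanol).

The longest chain bearing the –CHO group and the multiple bond is 9 carbons long (nonane).
The highest-priority functional group is an aldehyde (terminal –CHO), so the name ends in -al.
A C≡C triple bond in the chain gives the infix -yne-.
Choose the numbering such that the aldehyde carbon is C-1 by definition.
That gives the triple bond between C-5 and C-6; a fluoro group at C-2.
Assembling the pieces gives 2-fluoronon-5-ynal.

2-fluoronon-5-ynal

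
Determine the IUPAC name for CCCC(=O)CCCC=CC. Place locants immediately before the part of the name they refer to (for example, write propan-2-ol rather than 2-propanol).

Counting along the main chain through the carbonyl and the multiple bond gives 10 carbons: the parent is decane.
The highest-priority functional group is a ketone (C=O on an internal carbon), so the name ends in -one.
The chain contains a C=C double bond, so the unsaturation ending is -ene.
The numbering direction is chosen so that numbering from this end puts the carbonyl group at C-4 rather than C-7.
With this numbering: the carbonyl at C-4; the double bond between C-8 and C-9.
Assembling the pieces gives dec-8-en-4-one.

dec-8-en-4-one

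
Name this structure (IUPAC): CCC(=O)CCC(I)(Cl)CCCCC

6-chloro-6-iodoundecan-3-one

The longest chain bearing the carbonyl is 11 carbons long (undecane).
The highest-priority functional group is a ketone (C=O on an internal carbon), so the name ends in -one.
Choose the numbering such that numbering from this end puts the carbonyl group at C-3 rather than C-9.
This places the carbonyl at C-3; a chloro group at C-6; an iodo group at C-6.
The substituents are ordered alphabetically, ignoring any di-/tri- multipliers.
Putting it together: 6-chloro-6-iodoundecan-3-one.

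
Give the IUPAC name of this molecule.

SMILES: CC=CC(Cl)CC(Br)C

Counting along the main chain through the multiple bond gives 7 carbons: the parent is heptane.
A C=C double bond in the chain gives the infix -ene-.
Choose the numbering such that numbering from this end puts the double bond at C-2 rather than C-5.
That gives the double bond between C-2 and C-3; a bromo group at C-6; a chloro group at C-4.
The substituents are ordered alphabetically, ignoring any di-/tri- multipliers.
The name is 6-bromo-4-chlorohept-2-ene.

6-bromo-4-chlorohept-2-ene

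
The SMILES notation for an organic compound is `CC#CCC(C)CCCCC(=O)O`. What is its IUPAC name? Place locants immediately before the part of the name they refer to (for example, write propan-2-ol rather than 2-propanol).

6-methyldec-8-ynoic acid

The longest chain bearing the –COOH group and the multiple bond is 10 carbons long (decane).
The highest-priority functional group is a carboxylic acid (terminal –COOH), so the name ends in -oic acid.
There is one C≡C triple bond, indicated by the ending -yne.
Choose the numbering such that the carboxylic acid carbon is C-1 by definition.
With this numbering: the triple bond between C-8 and C-9; a methyl group at C-6.
The name is 6-methyldec-8-ynoic acid.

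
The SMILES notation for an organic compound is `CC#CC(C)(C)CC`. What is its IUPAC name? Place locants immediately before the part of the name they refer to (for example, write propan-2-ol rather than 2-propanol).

4,4-dimethylhex-2-yne

The longest carbon chain that includes the multiple bond has 6 carbons, so the parent hydride is hexane.
The chain contains a C≡C triple bond, so the unsaturation ending is -yne.
The numbering direction is chosen so that numbering from this end puts the triple bond at C-2 rather than C-4.
That gives the triple bond between C-2 and C-3; two methyl groups at C-4.
The name is 4,4-dimethylhex-2-yne.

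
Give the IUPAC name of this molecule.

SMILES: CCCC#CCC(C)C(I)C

The longest carbon chain that includes the multiple bond has 9 carbons, so the parent hydride is nonane.
The chain contains a C≡C triple bond, so the unsaturation ending is -yne.
Number the chain so that numbering from this end puts the triple bond at C-4 rather than C-5.
With this numbering: the triple bond between C-4 and C-5; an iodo group at C-8; a methyl group at C-7.
Prefixes are listed alphabetically: iodo, methyl.
The name is 8-iodo-7-methylnon-4-yne.

8-iodo-7-methylnon-4-yne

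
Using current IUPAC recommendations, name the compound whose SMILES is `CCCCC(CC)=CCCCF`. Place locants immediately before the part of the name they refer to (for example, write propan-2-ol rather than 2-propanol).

5-ethyl-1-fluoronon-4-ene

The longest carbon chain that includes the multiple bond has 9 carbons, so the parent hydride is nonane.
A C=C double bond in the chain gives the infix -ene-.
The numbering direction is chosen so that numbering from this end puts the double bond at C-4 rather than C-5.
With this numbering: the double bond between C-4 and C-5; an ethyl group at C-5; a fluoro group at C-1.
The substituents are ordered alphabetically, ignoring any di-/tri- multipliers.
The name is 5-ethyl-1-fluoronon-4-ene.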